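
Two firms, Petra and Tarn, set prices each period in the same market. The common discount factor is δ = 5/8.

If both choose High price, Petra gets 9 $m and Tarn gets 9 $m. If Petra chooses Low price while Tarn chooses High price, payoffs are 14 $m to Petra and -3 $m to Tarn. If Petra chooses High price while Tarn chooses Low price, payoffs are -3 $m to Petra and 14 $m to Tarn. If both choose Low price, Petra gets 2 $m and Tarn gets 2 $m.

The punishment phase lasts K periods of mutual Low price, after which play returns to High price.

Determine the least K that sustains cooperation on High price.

IC: δ(1−δ^K)/(1−δ) ≥ (14−9)/(9−2) = 5/7.
With δ = 5/8: need 1 − δ^K ≥ 5/7·(1−5/8)/(5/8), i.e. δ^K ≤ 0.5714.
Since (5/8)^1 = 0.6250 and (5/8)^2 = 0.3906, the smallest such K is 2.

2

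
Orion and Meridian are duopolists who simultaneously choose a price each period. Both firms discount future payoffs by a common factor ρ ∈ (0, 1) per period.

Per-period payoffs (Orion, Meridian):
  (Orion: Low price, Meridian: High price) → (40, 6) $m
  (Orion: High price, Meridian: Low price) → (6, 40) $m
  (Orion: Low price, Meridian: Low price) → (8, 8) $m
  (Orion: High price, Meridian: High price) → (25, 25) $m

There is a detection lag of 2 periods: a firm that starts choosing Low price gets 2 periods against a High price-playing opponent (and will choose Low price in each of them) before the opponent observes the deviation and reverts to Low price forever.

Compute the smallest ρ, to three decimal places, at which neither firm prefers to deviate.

0.685

The best deviation is to choose Low price for all 2 undetected periods, earning 40 each, then 8 forever once detected.
Deviation value: 40(1−ρ^2)/(1−ρ) + 8ρ^2/(1−ρ); cooperation value: 25/(1−ρ).
IC: 25 ≥ 40(1−ρ^2) + 8ρ^2 = 40 − 32ρ^2.
So ρ^2 ≥ 15/32, giving ρ ≥ (15/32)^(1/2) ≈ 0.685.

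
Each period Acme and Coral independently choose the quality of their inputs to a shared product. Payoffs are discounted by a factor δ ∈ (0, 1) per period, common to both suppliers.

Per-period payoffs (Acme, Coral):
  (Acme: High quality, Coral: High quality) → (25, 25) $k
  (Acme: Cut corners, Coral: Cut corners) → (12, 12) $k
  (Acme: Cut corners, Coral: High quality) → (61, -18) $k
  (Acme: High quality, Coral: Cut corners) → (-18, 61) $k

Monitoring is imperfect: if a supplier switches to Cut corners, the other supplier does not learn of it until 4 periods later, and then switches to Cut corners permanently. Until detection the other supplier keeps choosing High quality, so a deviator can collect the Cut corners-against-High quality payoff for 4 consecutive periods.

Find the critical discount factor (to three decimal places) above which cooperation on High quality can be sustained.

0.926

Deviating for the 4 undetected periods gains 61−25 = 36 per period over cooperation, then loses 25−12 = 13 per period forever once punishment starts.
Gain: 36(1 + δ + … + δ^3); loss: 13·δ^4/(1−δ).
No profitable deviation ⇔ 36(1−δ^4) ≤ 13·δ^4, i.e. δ^4 ≥ 36/(36+13) = 36/49.
Hence δ ≥ (36/49)^(1/4) ≈ 0.926.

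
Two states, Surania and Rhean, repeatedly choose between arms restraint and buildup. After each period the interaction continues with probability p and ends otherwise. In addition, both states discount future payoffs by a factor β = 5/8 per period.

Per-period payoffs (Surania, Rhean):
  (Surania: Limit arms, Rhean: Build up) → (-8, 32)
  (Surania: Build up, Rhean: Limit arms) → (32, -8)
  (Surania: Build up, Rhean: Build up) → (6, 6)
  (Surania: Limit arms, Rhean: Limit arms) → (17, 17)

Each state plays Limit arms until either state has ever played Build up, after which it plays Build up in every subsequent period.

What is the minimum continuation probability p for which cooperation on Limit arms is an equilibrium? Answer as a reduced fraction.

With continuation probability p and discount β, the effective per-period discount factor is βp.
Grim-trigger IC: βp ≥ (32−17)/(32−6) = 15/26.
So p ≥ (15/26)/(5/8) = 12/13.

12/13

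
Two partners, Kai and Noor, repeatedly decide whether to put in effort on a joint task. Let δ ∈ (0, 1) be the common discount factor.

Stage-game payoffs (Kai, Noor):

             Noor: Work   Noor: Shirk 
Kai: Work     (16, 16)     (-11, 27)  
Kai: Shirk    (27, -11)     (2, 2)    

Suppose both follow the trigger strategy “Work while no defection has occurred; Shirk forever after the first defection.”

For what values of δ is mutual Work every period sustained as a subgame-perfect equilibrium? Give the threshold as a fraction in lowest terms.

Cooperation forever yields 16 each period: 16/(1−δ).
Deviating yields 27 once, then 2 forever: 27 + 2δ/(1−δ).
No profitable deviation requires 16/(1−δ) ≥ 27 + 2δ/(1−δ).
Multiplying by (1−δ): 16 ≥ 27(1−δ) + 2δ = 27 − 25δ.
So 25δ ≥ 11, i.e. δ ≥ 11/25.

11/25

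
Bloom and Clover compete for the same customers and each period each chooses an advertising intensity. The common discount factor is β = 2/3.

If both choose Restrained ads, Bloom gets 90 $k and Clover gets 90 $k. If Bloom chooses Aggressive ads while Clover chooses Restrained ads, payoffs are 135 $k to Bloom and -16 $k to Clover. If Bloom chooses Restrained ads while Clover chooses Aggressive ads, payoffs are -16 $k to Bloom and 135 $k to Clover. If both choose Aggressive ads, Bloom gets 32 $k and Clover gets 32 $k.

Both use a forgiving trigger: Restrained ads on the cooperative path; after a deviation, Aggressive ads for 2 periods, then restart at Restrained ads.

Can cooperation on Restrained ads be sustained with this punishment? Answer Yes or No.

Yes

IC: β+…+β^2 ≥ (135−90)/(90−32) = 45/58.
At β = 2/3: partial sum = 1.1111 ≥ 0.7759. Cooperation sustainable.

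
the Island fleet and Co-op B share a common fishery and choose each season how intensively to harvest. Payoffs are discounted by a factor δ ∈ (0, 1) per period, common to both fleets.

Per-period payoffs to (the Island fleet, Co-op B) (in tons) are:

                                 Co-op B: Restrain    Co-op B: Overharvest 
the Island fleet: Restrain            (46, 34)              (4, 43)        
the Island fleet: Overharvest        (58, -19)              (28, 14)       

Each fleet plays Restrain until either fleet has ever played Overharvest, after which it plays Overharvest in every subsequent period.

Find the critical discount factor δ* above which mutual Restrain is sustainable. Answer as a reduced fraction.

the Island fleet's threshold: (58−46)/(58−28) = 2/5.
Co-op B's threshold: (43−34)/(43−14) = 9/29.
2/5 > 9/29, so the Island fleet binds and δ* = 2/5.

2/5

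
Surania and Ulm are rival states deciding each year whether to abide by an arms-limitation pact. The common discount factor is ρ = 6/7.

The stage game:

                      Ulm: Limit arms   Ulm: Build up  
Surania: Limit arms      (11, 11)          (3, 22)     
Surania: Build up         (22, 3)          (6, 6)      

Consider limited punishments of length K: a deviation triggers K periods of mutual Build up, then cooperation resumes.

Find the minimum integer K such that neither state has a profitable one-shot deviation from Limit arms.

No profitable deviation requires (11−6)(ρ+…+ρ^K) ≥ 22−11, i.e. ρ+…+ρ^K ≥ 11/5 ≈ 2.2000.
With ρ = 6/7, the partial sums are K=1: 0.8571, K=2: 1.5918, K=3: 2.2216.
K = 3 is the first length at which the sum reaches 2.2000.

3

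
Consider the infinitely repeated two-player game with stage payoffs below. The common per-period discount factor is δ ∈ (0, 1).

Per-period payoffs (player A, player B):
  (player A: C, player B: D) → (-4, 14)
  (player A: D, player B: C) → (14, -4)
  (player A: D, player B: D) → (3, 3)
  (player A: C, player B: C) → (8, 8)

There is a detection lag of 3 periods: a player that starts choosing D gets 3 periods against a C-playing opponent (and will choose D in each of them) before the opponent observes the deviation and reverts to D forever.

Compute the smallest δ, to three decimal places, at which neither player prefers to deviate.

0.817

A deviator earns 14 for 3 periods, then 3 forever; cooperating earns 8 forever. Multiplying the IC by (1−δ):
8 ≥ 14(1−δ^3) + 3δ^3, so 11·δ^3 ≥ 6 and δ^3 ≥ 6/11.
δ ≥ (6/11)^(1/3) ≈ 0.817.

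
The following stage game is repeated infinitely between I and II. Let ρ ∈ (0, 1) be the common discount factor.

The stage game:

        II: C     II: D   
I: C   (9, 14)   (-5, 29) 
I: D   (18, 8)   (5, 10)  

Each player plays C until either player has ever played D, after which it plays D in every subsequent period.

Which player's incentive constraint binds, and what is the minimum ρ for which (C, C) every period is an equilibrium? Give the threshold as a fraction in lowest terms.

II; ρ ≥ 15/19

I: cooperation gives 9 each period; deviation gives 18 once then 5 forever.
  9/(1−ρ) ≥ 18 + 5ρ/(1−ρ) ⇒ ρ ≥ 9/13.
II: cooperation gives 14 each period; deviation gives 29 once then 10 forever.
  ρ ≥ 15/19.
Both must hold, so the binding constraint is II's: ρ ≥ 15/19.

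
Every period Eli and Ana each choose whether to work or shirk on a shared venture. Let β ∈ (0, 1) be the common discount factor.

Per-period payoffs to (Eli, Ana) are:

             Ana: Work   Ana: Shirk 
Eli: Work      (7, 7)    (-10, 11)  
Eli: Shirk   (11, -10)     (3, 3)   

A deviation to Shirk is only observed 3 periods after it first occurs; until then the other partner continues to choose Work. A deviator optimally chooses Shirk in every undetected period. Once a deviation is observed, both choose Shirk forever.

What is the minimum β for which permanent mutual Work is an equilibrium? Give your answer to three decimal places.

0.794

Deviating for the 3 undetected periods gains 11−7 = 4 per period over cooperation, then loses 7−3 = 4 per period forever once punishment starts.
Gain: 4(1 + β + … + β^2); loss: 4·β^3/(1−β).
No profitable deviation ⇔ 4(1−β^3) ≤ 4·β^3, i.e. β^3 ≥ 4/(4+4) = 1/2.
Hence β ≥ (1/2)^(1/3) ≈ 0.794.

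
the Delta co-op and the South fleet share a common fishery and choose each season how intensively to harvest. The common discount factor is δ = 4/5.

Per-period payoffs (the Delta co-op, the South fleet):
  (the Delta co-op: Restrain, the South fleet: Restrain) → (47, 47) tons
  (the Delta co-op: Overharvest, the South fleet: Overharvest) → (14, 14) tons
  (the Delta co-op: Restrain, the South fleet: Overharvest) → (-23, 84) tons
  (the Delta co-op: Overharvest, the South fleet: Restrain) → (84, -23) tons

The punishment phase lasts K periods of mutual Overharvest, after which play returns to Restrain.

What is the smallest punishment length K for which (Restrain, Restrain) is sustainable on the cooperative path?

2

No profitable deviation requires (47−14)(δ+…+δ^K) ≥ 84−47, i.e. δ+…+δ^K ≥ 37/33 ≈ 1.1212.
With δ = 4/5, the partial sums are K=1: 0.8000, K=2: 1.4400.
K = 2 is the first length at which the sum reaches 1.1212.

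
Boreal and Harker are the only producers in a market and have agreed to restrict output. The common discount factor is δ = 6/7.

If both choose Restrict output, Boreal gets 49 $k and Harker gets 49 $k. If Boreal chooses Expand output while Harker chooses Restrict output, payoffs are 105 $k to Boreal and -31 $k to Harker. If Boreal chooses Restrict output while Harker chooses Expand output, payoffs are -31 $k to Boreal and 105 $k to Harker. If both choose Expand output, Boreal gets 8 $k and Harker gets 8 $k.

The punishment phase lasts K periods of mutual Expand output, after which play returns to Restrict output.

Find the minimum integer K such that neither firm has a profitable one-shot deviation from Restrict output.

2

IC: δ(1−δ^K)/(1−δ) ≥ (105−49)/(49−8) = 56/41.
With δ = 6/7: need 1 − δ^K ≥ 56/41·(1−6/7)/(6/7), i.e. δ^K ≤ 0.7724.
Since (6/7)^1 = 0.8571 and (6/7)^2 = 0.7347, the smallest such K is 2.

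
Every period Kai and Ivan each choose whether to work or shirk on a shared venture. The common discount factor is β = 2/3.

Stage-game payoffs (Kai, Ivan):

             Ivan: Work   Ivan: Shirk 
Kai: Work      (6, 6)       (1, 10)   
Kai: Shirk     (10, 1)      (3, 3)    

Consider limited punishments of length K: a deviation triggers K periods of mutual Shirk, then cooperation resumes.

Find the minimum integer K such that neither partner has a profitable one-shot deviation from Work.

Need Σ_{k=1}^{K} β^k ≥ (10−6)/(6−3) = 1.3333 at β = 2/3.
At K = 2 the sum is 1.1111 < 1.3333; at K = 3 it is 1.4074 ≥ 1.3333.
So the minimum punishment length is K = 3.

3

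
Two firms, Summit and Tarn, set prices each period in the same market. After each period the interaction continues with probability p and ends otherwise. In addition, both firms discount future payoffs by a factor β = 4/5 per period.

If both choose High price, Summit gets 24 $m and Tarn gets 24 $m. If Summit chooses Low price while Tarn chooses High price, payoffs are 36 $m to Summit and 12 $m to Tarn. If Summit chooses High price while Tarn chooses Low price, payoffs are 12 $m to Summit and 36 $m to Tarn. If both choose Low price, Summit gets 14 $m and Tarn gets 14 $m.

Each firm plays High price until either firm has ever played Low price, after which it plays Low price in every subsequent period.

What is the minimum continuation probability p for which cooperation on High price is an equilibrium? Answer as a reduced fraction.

15/22

Expected continuation weight on next period's payoff is β·p = 4/5·p, which plays the role of the discount factor.
Cooperation requires 4/5·p ≥ (36−24)/(36−14) = 6/11, hence p ≥ 15/22.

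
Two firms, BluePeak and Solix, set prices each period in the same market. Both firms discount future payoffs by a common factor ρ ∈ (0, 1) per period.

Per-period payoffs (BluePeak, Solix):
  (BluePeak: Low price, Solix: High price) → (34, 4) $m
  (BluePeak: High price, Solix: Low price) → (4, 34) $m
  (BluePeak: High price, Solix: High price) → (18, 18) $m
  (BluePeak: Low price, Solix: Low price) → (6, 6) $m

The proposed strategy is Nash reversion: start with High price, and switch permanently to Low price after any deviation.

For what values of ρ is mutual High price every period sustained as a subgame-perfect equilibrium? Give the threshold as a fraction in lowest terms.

4/7

Cooperation forever yields 18 each period: 18/(1−ρ).
Deviating yields 34 once, then 6 forever: 34 + 6ρ/(1−ρ).
No profitable deviation requires 18/(1−ρ) ≥ 34 + 6ρ/(1−ρ).
Multiplying by (1−ρ): 18 ≥ 34(1−ρ) + 6ρ = 34 − 28ρ.
So 28ρ ≥ 16, i.e. ρ ≥ 16/28 = 4/7.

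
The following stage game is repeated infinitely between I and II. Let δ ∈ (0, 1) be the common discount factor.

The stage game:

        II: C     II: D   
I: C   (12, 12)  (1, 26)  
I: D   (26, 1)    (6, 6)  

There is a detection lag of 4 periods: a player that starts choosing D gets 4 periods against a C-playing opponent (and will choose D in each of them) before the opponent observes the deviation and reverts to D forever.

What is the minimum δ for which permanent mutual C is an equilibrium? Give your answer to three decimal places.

0.915

The best deviation is to choose D for all 4 undetected periods, earning 26 each, then 6 forever once detected.
Deviation value: 26(1−δ^4)/(1−δ) + 6δ^4/(1−δ); cooperation value: 12/(1−δ).
IC: 12 ≥ 26(1−δ^4) + 6δ^4 = 26 − 20δ^4.
So δ^4 ≥ 14/20 = 7/10, giving δ ≥ (7/10)^(1/4) ≈ 0.915.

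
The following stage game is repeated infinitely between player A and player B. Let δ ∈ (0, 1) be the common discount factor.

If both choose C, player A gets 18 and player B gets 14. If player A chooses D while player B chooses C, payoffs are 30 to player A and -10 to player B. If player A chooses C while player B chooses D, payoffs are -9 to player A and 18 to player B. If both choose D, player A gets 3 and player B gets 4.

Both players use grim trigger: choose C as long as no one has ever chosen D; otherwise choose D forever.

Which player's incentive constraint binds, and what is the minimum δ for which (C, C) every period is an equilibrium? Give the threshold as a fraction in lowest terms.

player A; δ ≥ 4/9

player A's threshold: (30−18)/(30−3) = 4/9.
player B's threshold: (18−14)/(18−4) = 2/7.
4/9 > 2/7, so player A binds and δ* = 4/9.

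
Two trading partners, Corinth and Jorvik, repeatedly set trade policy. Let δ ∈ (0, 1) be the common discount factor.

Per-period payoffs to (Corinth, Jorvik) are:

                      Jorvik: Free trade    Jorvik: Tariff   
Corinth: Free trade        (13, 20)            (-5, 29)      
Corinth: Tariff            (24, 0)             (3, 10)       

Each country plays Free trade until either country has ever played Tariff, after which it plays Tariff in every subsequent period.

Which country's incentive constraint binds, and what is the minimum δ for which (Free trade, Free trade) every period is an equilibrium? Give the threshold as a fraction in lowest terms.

Corinth; δ ≥ 11/21

For Corinth: deviation gain 24−13 = 11, per-period punishment loss 13−3 = 10. IC gives δ ≥ 11/21.
For Jorvik: gain 9, loss 10 per period, so δ ≥ 9/19.
The tighter constraint is Corinth's, so cooperation needs δ ≥ 11/21.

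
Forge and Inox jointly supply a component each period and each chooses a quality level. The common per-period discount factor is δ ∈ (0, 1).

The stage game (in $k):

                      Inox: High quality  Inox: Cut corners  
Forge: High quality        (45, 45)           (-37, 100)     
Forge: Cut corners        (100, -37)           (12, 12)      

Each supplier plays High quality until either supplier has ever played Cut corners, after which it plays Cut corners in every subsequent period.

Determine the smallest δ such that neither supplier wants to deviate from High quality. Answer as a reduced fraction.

5/8

Cooperation forever yields 45 each period: 45/(1−δ).
Deviating yields 100 once, then 12 forever: 100 + 12δ/(1−δ).
No profitable deviation requires 45/(1−δ) ≥ 100 + 12δ/(1−δ).
Multiplying by (1−δ): 45 ≥ 100(1−δ) + 12δ = 100 − 88δ.
So 88δ ≥ 55, i.e. δ ≥ 55/88 = 5/8.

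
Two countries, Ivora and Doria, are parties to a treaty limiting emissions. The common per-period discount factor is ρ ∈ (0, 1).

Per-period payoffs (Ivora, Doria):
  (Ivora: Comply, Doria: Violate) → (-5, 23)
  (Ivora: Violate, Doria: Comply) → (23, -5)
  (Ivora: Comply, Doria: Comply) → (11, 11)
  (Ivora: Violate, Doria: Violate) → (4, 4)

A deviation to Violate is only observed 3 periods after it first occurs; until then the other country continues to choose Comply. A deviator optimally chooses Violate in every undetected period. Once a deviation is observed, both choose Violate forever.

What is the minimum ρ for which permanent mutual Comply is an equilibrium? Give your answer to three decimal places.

The best deviation is to choose Violate for all 3 undetected periods, earning 23 each, then 4 forever once detected.
Deviation value: 23(1−ρ^3)/(1−ρ) + 4ρ^3/(1−ρ); cooperation value: 11/(1−ρ).
IC: 11 ≥ 23(1−ρ^3) + 4ρ^3 = 23 − 19ρ^3.
So ρ^3 ≥ 12/19, giving ρ ≥ (12/19)^(1/3) ≈ 0.858.

0.858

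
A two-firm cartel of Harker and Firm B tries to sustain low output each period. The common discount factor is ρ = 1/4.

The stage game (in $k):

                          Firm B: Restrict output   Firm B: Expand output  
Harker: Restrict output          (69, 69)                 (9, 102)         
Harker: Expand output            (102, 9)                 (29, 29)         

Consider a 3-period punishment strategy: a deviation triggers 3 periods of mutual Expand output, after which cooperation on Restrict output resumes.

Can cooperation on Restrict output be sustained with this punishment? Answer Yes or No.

IC: ρ+…+ρ^3 ≥ (102−69)/(69−29) = 33/40.
At ρ = 1/4: partial sum = 0.3281 < 0.8250. Cooperation not sustainable.

No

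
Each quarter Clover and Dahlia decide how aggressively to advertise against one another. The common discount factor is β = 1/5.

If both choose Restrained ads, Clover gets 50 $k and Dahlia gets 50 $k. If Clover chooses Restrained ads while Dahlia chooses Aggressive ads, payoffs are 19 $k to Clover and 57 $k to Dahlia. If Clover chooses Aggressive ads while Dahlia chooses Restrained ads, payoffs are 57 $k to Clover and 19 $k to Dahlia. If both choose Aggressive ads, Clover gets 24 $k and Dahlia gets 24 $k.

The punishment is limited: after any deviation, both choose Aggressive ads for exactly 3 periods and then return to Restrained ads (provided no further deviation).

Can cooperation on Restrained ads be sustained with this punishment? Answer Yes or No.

Comparing payoff streams over the 4 periods until play realigns: cooperate → 50(1+β+…+β^3); deviate → 57 + 24(β+…+β^3).
Cooperation is sustained iff (50−24)(β+…+β^3) ≥ 57−50.
β+…+β^3 = 1/5·(1−(1/5)^3)/(1−1/5) = 0.2480, and (57−50)/(50−24) = 0.2692.
0.2480 < 0.2692, so cooperation is not sustainable.

No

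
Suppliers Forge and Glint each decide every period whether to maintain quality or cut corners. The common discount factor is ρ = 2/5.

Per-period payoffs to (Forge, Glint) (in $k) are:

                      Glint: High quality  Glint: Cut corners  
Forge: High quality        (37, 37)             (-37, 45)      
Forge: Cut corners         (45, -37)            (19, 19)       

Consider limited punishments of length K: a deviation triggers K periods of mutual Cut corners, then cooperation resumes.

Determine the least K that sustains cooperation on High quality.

2

IC: ρ(1−ρ^K)/(1−ρ) ≥ (45−37)/(37−19) = 4/9.
With ρ = 2/5: need 1 − ρ^K ≥ 4/9·(1−2/5)/(2/5), i.e. ρ^K ≤ 0.3333.
Since (2/5)^1 = 0.4000 and (2/5)^2 = 0.1600, the smallest such K is 2.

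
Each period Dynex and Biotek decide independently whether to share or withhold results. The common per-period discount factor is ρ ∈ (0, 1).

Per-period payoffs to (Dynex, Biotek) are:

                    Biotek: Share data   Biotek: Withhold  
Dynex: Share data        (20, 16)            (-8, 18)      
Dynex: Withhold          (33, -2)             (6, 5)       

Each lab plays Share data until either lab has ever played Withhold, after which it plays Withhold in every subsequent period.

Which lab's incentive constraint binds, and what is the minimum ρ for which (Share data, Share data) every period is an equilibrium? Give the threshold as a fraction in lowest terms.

Dynex; ρ ≥ 13/27

Dynex: cooperation gives 20 each period; deviation gives 33 once then 6 forever.
  20/(1−ρ) ≥ 33 + 6ρ/(1−ρ) ⇒ ρ ≥ 13/27.
Biotek: cooperation gives 16 each period; deviation gives 18 once then 5 forever.
  ρ ≥ 2/13.
Both must hold, so the binding constraint is Dynex's: ρ ≥ 13/27.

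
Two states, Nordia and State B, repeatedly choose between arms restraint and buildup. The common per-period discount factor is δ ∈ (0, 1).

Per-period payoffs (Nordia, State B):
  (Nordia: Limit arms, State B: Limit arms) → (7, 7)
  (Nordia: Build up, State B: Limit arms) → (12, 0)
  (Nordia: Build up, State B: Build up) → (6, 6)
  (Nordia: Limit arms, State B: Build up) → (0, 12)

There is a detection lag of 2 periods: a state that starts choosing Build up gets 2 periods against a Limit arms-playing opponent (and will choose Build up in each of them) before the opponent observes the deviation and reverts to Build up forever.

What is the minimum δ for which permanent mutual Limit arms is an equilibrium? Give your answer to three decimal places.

0.913

The best deviation is to choose Build up for all 2 undetected periods, earning 12 each, then 6 forever once detected.
Deviation value: 12(1−δ^2)/(1−δ) + 6δ^2/(1−δ); cooperation value: 7/(1−δ).
IC: 7 ≥ 12(1−δ^2) + 6δ^2 = 12 − 6δ^2.
So δ^2 ≥ 5/6, giving δ ≥ (5/6)^(1/2) ≈ 0.913.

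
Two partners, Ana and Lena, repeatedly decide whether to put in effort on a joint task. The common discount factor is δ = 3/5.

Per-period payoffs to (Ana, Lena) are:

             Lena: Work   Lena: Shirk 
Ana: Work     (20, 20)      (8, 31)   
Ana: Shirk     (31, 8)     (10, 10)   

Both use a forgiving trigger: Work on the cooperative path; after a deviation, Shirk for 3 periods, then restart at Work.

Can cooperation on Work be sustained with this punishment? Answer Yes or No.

IC: δ+…+δ^3 ≥ (31−20)/(20−10) = 11/10.
At δ = 3/5: partial sum = 1.1760 ≥ 1.1000. Cooperation sustainable.

Yes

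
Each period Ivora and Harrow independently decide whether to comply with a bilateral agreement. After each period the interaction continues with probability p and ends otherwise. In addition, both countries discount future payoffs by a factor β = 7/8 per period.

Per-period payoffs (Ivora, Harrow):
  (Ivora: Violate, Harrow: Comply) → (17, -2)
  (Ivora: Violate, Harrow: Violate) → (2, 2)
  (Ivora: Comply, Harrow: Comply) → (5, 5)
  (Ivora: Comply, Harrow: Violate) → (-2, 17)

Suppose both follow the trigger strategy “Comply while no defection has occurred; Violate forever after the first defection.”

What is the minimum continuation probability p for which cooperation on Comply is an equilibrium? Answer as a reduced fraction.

With continuation probability p and discount β, the effective per-period discount factor is βp.
Grim-trigger IC: βp ≥ (17−5)/(17−2) = 4/5.
So p ≥ (4/5)/(7/8) = 32/35.

32/35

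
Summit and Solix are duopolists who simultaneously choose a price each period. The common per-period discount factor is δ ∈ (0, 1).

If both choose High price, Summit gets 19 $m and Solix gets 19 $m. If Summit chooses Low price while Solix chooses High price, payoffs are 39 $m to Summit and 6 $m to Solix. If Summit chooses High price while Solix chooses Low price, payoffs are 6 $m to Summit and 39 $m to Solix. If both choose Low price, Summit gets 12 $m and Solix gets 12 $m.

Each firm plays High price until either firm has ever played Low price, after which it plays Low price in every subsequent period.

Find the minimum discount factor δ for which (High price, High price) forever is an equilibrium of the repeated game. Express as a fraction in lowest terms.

20/27

Under grim trigger the critical discount factor is (T−C)/(T−P) with T = 39, C = 19, P = 12.
δ* = (39−19)/(39−12) = 20/27.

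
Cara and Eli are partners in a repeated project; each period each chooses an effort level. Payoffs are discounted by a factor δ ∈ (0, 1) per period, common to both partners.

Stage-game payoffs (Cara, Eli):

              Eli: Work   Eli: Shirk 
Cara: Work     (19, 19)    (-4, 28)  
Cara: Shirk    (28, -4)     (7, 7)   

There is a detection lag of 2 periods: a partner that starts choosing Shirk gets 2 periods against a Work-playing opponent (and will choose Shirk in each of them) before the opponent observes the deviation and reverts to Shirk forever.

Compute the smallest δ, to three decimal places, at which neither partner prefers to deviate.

0.655

The best deviation is to choose Shirk for all 2 undetected periods, earning 28 each, then 7 forever once detected.
Deviation value: 28(1−δ^2)/(1−δ) + 7δ^2/(1−δ); cooperation value: 19/(1−δ).
IC: 19 ≥ 28(1−δ^2) + 7δ^2 = 28 − 21δ^2.
So δ^2 ≥ 9/21 = 3/7, giving δ ≥ (3/7)^(1/2) ≈ 0.655.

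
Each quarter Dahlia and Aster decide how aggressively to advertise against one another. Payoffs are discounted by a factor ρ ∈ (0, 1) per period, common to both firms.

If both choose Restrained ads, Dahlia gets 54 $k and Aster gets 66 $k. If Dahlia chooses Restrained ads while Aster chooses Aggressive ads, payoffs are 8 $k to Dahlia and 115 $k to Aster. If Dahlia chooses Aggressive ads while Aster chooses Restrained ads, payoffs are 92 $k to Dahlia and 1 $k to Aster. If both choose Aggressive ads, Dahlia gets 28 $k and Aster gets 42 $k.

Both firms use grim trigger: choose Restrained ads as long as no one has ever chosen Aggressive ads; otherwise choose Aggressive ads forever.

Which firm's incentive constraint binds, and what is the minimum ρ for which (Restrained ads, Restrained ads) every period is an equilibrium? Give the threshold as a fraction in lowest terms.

Dahlia's threshold: (92−54)/(92−28) = 19/32.
Aster's threshold: (115−66)/(115−42) = 49/73.
19/32 < 49/73, so Aster binds and ρ* = 49/73.

Aster; ρ ≥ 49/73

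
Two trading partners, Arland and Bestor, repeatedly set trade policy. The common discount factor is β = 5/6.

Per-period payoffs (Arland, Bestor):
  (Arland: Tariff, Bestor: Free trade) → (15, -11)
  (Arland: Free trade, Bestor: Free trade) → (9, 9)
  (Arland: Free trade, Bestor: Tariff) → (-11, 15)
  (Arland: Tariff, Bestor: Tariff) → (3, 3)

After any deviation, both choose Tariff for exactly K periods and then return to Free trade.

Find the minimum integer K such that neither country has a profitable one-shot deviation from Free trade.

No profitable deviation requires (9−3)(β+…+β^K) ≥ 15−9, i.e. β+…+β^K ≥ 1 ≈ 1.0000.
With β = 5/6, the partial sums are K=1: 0.8333, K=2: 1.5278.
K = 2 is the first length at which the sum reaches 1.0000.

2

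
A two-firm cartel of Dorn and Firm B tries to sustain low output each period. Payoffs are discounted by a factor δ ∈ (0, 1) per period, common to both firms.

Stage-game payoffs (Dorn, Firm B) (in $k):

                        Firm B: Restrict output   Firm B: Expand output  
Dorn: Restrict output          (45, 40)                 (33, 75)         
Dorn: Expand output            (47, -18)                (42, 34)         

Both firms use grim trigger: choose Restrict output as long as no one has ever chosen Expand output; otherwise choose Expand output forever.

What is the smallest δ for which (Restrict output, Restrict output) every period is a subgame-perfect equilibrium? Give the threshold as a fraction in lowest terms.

35/41

Dorn: cooperation gives 45 each period; deviation gives 47 once then 42 forever.
  45/(1−δ) ≥ 47 + 42δ/(1−δ) ⇒ δ ≥ 2/5.
Firm B: cooperation gives 40 each period; deviation gives 75 once then 34 forever.
  δ ≥ 35/41.
Both must hold, so the binding constraint is Firm B's: δ ≥ 35/41.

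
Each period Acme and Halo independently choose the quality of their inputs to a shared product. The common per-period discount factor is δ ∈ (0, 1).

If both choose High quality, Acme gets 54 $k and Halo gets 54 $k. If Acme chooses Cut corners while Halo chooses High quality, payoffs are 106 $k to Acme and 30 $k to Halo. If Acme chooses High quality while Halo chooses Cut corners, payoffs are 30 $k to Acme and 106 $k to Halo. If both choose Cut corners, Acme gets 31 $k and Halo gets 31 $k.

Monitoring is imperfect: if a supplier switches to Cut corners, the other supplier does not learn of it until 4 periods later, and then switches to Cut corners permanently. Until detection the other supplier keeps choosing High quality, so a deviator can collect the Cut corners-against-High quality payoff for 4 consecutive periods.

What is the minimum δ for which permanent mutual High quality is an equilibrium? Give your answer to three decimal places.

0.913

The best deviation is to choose Cut corners for all 4 undetected periods, earning 106 each, then 31 forever once detected.
Deviation value: 106(1−δ^4)/(1−δ) + 31δ^4/(1−δ); cooperation value: 54/(1−δ).
IC: 54 ≥ 106(1−δ^4) + 31δ^4 = 106 − 75δ^4.
So δ^4 ≥ 52/75, giving δ ≥ (52/75)^(1/4) ≈ 0.913.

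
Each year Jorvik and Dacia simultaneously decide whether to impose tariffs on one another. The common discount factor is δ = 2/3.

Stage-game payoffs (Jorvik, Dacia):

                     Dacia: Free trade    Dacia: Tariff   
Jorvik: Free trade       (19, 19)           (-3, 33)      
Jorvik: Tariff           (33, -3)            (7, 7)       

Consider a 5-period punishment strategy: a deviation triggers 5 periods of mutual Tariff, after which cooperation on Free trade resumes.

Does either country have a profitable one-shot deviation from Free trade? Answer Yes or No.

Comparing payoff streams over the 6 periods until play realigns: cooperate → 19(1+δ+…+δ^5); deviate → 33 + 7(δ+…+δ^5).
Cooperation is sustained iff (19−7)(δ+…+δ^5) ≥ 33−19.
δ+…+δ^5 = 2/3·(1−(2/3)^5)/(1−2/3) = 1.7366, and (33−19)/(19−7) = 1.1667.
1.7366 ≥ 1.1667, so cooperation is sustainable.

No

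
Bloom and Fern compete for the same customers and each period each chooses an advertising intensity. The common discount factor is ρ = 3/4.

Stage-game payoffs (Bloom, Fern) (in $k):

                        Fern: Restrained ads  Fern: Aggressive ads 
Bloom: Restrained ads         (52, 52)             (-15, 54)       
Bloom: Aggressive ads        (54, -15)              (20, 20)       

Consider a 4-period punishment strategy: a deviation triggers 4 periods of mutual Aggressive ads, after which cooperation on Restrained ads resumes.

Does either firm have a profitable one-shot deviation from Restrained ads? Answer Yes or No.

Comparing payoff streams over the 5 periods until play realigns: cooperate → 52(1+ρ+…+ρ^4); deviate → 54 + 20(ρ+…+ρ^4).
Cooperation is sustained iff (52−20)(ρ+…+ρ^4) ≥ 54−52.
ρ+…+ρ^4 = 3/4·(1−(3/4)^4)/(1−3/4) = 2.0508, and (54−52)/(52−20) = 0.0625.
2.0508 ≥ 0.0625, so cooperation is sustainable.

No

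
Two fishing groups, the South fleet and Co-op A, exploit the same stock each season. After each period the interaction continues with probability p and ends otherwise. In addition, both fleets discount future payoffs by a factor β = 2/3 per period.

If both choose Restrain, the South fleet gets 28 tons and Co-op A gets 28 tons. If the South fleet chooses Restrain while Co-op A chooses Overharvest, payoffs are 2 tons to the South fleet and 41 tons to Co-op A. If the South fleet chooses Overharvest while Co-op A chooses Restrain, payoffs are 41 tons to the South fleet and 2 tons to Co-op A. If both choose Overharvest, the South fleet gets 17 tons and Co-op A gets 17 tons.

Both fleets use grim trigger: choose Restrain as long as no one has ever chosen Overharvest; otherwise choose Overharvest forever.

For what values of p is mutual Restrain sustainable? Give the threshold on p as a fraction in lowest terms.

13/16

With continuation probability p and discount β, the effective per-period discount factor is βp.
Grim-trigger IC: βp ≥ (41−28)/(41−17) = 13/24.
So p ≥ (13/24)/(2/3) = 13/16.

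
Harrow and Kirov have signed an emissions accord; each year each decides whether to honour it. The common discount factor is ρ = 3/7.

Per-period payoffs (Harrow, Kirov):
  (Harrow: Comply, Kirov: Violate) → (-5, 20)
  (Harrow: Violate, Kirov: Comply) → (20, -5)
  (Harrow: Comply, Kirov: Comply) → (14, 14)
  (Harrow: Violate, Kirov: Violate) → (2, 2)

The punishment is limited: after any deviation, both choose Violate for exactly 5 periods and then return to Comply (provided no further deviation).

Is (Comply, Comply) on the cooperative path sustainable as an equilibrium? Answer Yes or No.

IC: ρ+…+ρ^5 ≥ (20−14)/(14−2) = 1/2.
At ρ = 3/7: partial sum = 0.7392 ≥ 0.5000. Cooperation sustainable.

Yes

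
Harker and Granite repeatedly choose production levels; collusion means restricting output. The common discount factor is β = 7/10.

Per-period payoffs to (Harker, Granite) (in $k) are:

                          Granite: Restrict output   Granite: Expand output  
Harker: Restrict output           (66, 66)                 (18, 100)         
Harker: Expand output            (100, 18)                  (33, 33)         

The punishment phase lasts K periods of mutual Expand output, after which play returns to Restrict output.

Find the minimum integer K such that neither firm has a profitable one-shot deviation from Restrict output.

2

No profitable deviation requires (66−33)(β+…+β^K) ≥ 100−66, i.e. β+…+β^K ≥ 34/33 ≈ 1.0303.
With β = 7/10, the partial sums are K=1: 0.7000, K=2: 1.1900.
K = 2 is the first length at which the sum reaches 1.0303.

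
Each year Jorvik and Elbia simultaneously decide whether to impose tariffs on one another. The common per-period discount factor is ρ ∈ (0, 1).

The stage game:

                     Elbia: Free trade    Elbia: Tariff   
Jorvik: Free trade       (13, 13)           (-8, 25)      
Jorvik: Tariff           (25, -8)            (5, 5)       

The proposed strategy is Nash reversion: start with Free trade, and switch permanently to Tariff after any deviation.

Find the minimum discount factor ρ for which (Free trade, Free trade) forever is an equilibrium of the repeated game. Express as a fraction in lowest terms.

3/5

13/(1−ρ) ≥ 25 + 5ρ/(1−ρ)
13 ≥ 25 − 20ρ
ρ ≥ 12/20 = 3/5.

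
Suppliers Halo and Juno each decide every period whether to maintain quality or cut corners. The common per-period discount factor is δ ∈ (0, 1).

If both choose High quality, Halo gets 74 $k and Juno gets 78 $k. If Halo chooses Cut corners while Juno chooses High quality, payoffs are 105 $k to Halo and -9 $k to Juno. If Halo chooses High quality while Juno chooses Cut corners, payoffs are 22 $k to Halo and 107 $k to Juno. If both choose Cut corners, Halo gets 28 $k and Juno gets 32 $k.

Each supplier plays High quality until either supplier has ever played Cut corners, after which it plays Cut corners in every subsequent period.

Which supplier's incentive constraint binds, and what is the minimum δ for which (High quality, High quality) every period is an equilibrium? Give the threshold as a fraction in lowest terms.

Halo; δ ≥ 31/77

For Halo: deviation gain 105−74 = 31, per-period punishment loss 74−28 = 46. IC gives δ ≥ 31/77.
For Juno: gain 29, loss 46 per period, so δ ≥ 29/75.
The tighter constraint is Halo's, so cooperation needs δ ≥ 31/77.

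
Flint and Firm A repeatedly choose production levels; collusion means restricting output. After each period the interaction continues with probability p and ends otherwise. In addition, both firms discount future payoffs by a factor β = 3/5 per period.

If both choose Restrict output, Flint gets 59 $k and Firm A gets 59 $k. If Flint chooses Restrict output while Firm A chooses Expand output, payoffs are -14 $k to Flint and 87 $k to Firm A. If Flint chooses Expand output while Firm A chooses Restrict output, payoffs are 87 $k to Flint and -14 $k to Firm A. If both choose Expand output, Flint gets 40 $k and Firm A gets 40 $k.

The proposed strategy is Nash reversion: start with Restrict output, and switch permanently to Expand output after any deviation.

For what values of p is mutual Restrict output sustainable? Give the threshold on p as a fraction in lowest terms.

Expected continuation weight on next period's payoff is β·p = 3/5·p, which plays the role of the discount factor.
Cooperation requires 3/5·p ≥ (87−59)/(87−40) = 28/47, hence p ≥ 140/141.

140/141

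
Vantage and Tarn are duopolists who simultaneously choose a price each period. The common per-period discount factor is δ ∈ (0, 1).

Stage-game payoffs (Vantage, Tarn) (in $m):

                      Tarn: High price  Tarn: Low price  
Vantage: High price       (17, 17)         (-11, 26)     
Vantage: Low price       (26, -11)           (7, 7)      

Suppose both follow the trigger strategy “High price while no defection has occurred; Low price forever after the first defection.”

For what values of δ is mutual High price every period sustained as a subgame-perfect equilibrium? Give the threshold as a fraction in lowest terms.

One-period gain from deviating is 26 − 17 = 9. The loss is 17 − 7 = 10 in every subsequent period, with present value 10·δ/(1−δ).
Deviation is unprofitable when 10·δ/(1−δ) ≥ 9, i.e. δ/(1−δ) ≥ 9/10.
Equivalently δ ≥ 9/(9+10) = 9/19.

9/19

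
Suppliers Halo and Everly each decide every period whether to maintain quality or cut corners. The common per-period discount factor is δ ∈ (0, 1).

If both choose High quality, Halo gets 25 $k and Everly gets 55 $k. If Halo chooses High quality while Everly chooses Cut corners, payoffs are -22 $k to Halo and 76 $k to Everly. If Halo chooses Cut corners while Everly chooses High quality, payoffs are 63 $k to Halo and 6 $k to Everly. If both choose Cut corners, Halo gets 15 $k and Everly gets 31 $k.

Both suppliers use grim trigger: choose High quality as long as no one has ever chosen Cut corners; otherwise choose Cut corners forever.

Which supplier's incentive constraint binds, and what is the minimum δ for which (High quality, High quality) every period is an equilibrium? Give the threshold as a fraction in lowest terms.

Halo: cooperation gives 25 each period; deviation gives 63 once then 15 forever.
  25/(1−δ) ≥ 63 + 15δ/(1−δ) ⇒ δ ≥ 38/48 = 19/24.
Everly: cooperation gives 55 each period; deviation gives 76 once then 31 forever.
  δ ≥ 21/45 = 7/15.
Both must hold, so the binding constraint is Halo's: δ ≥ 19/24.

Halo; δ ≥ 19/24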